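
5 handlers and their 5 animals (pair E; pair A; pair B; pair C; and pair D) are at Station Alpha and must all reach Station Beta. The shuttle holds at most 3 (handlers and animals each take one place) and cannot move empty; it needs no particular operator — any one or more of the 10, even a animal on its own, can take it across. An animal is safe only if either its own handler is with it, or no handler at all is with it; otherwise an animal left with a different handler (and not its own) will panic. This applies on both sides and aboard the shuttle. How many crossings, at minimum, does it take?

11

Counting alone: each trip to Station Beta takes at most 3 across and each return brings at least 1 back, so after t trips out (and t−1 returns) at most 3t − (t−1) of the 10 are across; that first reaches 10 at t = 5, so at least 9 crossings are needed.
The safety rule pushes this higher. Following every safe sequence of crossings, the most of the 10 that can be at Station Beta as the shuttle arrives there on crossing 9 is 9 — never all 10.
So no plan with fewer than 11 crossings exists, and this one achieves 11:
1. animal E and handler E cross → Station Beta.
2. handler E crosses ← Station Alpha.
3. animal A, animal B, and animal C cross → Station Beta.
4. animal E crosses ← Station Alpha.
5. handler A, handler B, and handler C cross → Station Beta.
6. animal A and handler A cross ← Station Alpha.
7. handler A, handler D, and handler E cross → Station Beta.
8. animal B crosses ← Station Alpha.
9. animal A and animal E cross → Station Beta.
10. animal E crosses ← Station Alpha.
11. animal B, animal D, and animal E cross → Station Beta.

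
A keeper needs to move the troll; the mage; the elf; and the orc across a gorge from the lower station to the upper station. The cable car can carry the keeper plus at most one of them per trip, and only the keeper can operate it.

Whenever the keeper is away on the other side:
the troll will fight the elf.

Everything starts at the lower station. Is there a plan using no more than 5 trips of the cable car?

Counting alone: the keeper can take at most 1 across per trip to the upper station, so moving all 4 needs at least 4 loaded trips out, with a return between consecutive ones — at least 7 crossings.
Since 5 < 7, 5 crossings cannot be enough. (The shortest complete plan in fact takes 7:)
1. Keeper goes to the upper station with the troll.  [the lower station: the elf, the mage, the orc | the upper station: the troll]
2. Keeper goes back to the lower station alone.  [the lower station: the elf, the mage, the orc | the upper station: the troll]
3. Keeper goes to the upper station with the mage.  [the lower station: the elf, the orc | the upper station: the mage, the troll]
4. Keeper goes back to the lower station alone.  [the lower station: the elf, the orc | the upper station: the mage, the troll]
5. Keeper goes to the upper station with the orc.  [the lower station: the elf | the upper station: the mage, the orc, the troll]
6. Keeper goes back to the lower station alone.  [the lower station: the elf | the upper station: the mage, the orc, the troll]
7. Keeper goes to the upper station with the elf.  [the lower station: — | the upper station: the elf, the mage, the orc, the troll]

No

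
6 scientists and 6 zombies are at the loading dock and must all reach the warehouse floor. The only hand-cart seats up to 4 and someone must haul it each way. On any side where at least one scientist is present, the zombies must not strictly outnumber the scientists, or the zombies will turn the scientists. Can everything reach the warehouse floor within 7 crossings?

Counting alone: each trip to the warehouse floor takes at most 4 across and each return brings at least 1 back, so after t trips out (and t−1 returns) at most 4t − (t−1) of the 12 are across; that first reaches 12 at t = 4, so at least 7 crossings are needed.
The safety rule pushes this higher. Following every safe sequence of crossings, the most of the 12 that can be at the warehouse floor as the hand-cart arrives there on crossing 7 is 11 — never all 12.
So the move cannot be finished within 7 crossings. (The shortest complete plan takes 9:)
1. 2 zombies → the warehouse floor.  (the loading dock: 6S 4Z; the warehouse floor: 0S 2Z)
2. 1 zombie ← the loading dock.  (the loading dock: 6S 5Z; the warehouse floor: 0S 1Z)
3. 4 zombies → the warehouse floor.  (the loading dock: 6S 1Z; the warehouse floor: 0S 5Z)
4. 1 zombie ← the loading dock.  (the loading dock: 6S 2Z; the warehouse floor: 0S 4Z)
5. 4 scientists → the warehouse floor.  (the loading dock: 2S 2Z; the warehouse floor: 4S 4Z)
6. 1 scientist and 1 zombie ← the loading dock.  (the loading dock: 3S 3Z; the warehouse floor: 3S 3Z)
7. 2 scientists and 2 zombies → the warehouse floor.  (the loading dock: 1S 1Z; the warehouse floor: 5S 5Z)
8. 1 scientist and 1 zombie ← the loading dock.  (the loading dock: 2S 2Z; the warehouse floor: 4S 4Z)
9. 2 scientists and 2 zombies → the warehouse floor.  (the loading dock: 0S 0Z; the warehouse floor: 6S 6Z)

No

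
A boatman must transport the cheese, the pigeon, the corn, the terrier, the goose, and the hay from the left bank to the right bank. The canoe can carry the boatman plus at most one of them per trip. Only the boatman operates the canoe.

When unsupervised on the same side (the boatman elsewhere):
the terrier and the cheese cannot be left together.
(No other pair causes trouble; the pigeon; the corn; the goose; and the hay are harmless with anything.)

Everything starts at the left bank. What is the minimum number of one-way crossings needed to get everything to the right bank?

Counting alone: the boatman can take at most 1 across per trip to the right bank, so moving all 6 needs at least 6 loaded trips out, with a return between consecutive ones — at least 11 crossings.
The plan below uses exactly 11 crossings, so it is optimal:
1. Boatman goes to the right bank with the cheese.
2. Boatman goes back to the left bank alone.
3. Boatman goes to the right bank with the pigeon.
4. Boatman goes back to the left bank alone.
5. Boatman goes to the right bank with the corn.
6. Boatman goes back to the left bank alone.
7. Boatman goes to the right bank with the goose.
8. Boatman goes back to the left bank alone.
9. Boatman goes to the right bank with the hay.
10. Boatman goes back to the left bank alone.
11. Boatman goes to the right bank with the terrier.

11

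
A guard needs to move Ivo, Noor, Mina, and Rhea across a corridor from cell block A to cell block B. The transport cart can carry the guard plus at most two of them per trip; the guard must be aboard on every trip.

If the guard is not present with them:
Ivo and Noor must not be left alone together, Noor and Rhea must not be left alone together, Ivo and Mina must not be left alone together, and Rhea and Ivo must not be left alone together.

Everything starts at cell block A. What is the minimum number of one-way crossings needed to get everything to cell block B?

5

Counting alone: the guard can take at most 2 across per trip to cell block B, so moving all 4 needs at least 2 loaded trips out, with a return between consecutive ones — at least 3 crossings.
The safety rule pushes this higher. Following every safe sequence of crossings, the most of the 4 that can be at cell block B as the transport cart arrives there on crossing 3 is 3 — never all 4.
So no plan with fewer than 5 crossings exists, and this one achieves 5:
1. Guard goes to cell block B with Ivo and Noor.  [cell block A: Mina, Rhea | cell block B: Ivo, Noor]
2. Guard goes back to cell block A with Ivo.  [cell block A: Ivo, Mina, Rhea | cell block B: Noor]
3. Guard goes to cell block B with Ivo and Mina.  [cell block A: Rhea | cell block B: Ivo, Mina, Noor]
4. Guard goes back to cell block A with Ivo.  [cell block A: Ivo, Rhea | cell block B: Mina, Noor]
5. Guard goes to cell block B with Ivo and Rhea.  [cell block A: — | cell block B: Ivo, Mina, Noor, Rhea]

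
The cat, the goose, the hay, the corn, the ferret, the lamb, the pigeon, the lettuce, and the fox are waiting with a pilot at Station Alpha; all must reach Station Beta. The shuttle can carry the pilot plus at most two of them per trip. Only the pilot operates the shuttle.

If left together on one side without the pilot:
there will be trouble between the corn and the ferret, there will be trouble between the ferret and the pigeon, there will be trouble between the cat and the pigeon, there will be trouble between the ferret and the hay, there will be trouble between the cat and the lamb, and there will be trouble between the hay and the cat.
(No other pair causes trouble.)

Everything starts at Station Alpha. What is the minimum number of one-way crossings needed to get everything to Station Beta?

11

Counting alone: the pilot can take at most 2 across per trip to Station Beta, so moving all 9 needs at least 5 loaded trips out, with a return between consecutive ones — at least 9 crossings.
The safety rule pushes this higher. Following every safe sequence of crossings, the most of the 9 that can be at Station Beta as the shuttle arrives there on crossing 9 is 8 — never all 9.
So no plan with fewer than 11 crossings exists, and this one achieves 11:
1. Pilot goes to Station Beta with the cat and the ferret.  [Station Alpha: the corn, the fox, the goose, the hay, the lamb, the lettuce, the pigeon | Station Beta: the cat, the ferret]
2. Pilot goes back to Station Alpha alone.  [Station Alpha: the corn, the fox, the goose, the hay, the lamb, the lettuce, the pigeon | Station Beta: the cat, the ferret]
3. Pilot goes to Station Beta with the goose.  [Station Alpha: the corn, the fox, the hay, the lamb, the lettuce, the pigeon | Station Beta: the cat, the ferret, the goose]
4. Pilot goes back to Station Alpha alone.  [Station Alpha: the corn, the fox, the hay, the lamb, the lettuce, the pigeon | Station Beta: the cat, the ferret, the goose]
5. Pilot goes to Station Beta with the corn and the hay.  [Station Alpha: the fox, the lamb, the lettuce, the pigeon | Station Beta: the cat, the corn, the ferret, the goose, the hay]
6. Pilot goes back to Station Alpha with the cat and the ferret.  [Station Alpha: the cat, the ferret, the fox, the lamb, the lettuce, the pigeon | Station Beta: the corn, the goose, the hay]
7. Pilot goes to Station Beta with the lamb and the pigeon.  [Station Alpha: the cat, the ferret, the fox, the lettuce | Station Beta: the corn, the goose, the hay, the lamb, the pigeon]
8. Pilot goes back to Station Alpha alone.  [Station Alpha: the cat, the ferret, the fox, the lettuce | Station Beta: the corn, the goose, the hay, the lamb, the pigeon]
9. Pilot goes to Station Beta with the fox and the lettuce.  [Station Alpha: the cat, the ferret | Station Beta: the corn, the fox, the goose, the hay, the lamb, the lettuce, the pigeon]
10. Pilot goes back to Station Alpha alone.  [Station Alpha: the cat, the ferret | Station Beta: the corn, the fox, the goose, the hay, the lamb, the lettuce, the pigeon]
11. Pilot goes to Station Beta with the cat and the ferret.  [Station Alpha: — | Station Beta: the cat, the corn, the ferret, the fox, the goose, the hay, the lamb, the lettuce, the pigeon]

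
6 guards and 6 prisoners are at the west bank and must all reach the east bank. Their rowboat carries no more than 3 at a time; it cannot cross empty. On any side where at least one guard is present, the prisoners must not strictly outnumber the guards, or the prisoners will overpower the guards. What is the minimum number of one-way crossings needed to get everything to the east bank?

Following every safe sequence of crossings from the start, the most of the 12 that can be at the east bank as the rowboat arrives there on crossings 1, 3, 5 is 3, 5, 6 respectively; the best ever achieved is 6 of 12.
From crossing 7 on, no configuration arises that was not already reachable earlier: only 17 distinct safe configurations (who is on which side, and where the rowboat is) can ever be reached, none of them has everyone across, and every continuation just revisits them. They are: 0 guards + 0 prisoners across (rowboat back at the start); 0 guards + 1 prisoner across (rowboat there); 0 guards + 1 prisoner across (rowboat back at the start); 0 guards + 2 prisoners across (rowboat there); 0 guards + 2 prisoners across (rowboat back at the start); 0 guards + 3 prisoners across (rowboat there); 0 guards + 3 prisoners across (rowboat back at the start); 0 guards + 4 prisoners across (rowboat there); 0 guards + 4 prisoners across (rowboat back at the start); 0 guards + 5 prisoners across (rowboat there); 0 guards + 5 prisoners across (rowboat back at the start); 0 guards + 6 prisoners across (rowboat there); 1 guard + 1 prisoner across (rowboat there); 1 guard + 1 prisoner across (rowboat back at the start); 2 guards + 2 prisoners across (rowboat there); 2 guards + 2 prisoners across (rowboat back at the start); 3 guards + 3 prisoners across (rowboat there). So no valid plan exists.

impossible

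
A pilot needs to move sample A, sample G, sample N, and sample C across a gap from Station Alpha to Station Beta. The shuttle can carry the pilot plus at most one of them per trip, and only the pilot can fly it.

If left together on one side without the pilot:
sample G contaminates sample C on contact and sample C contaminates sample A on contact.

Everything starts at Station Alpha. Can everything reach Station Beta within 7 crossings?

Counting alone: the pilot can take at most 1 across per trip to Station Beta, so moving all 4 needs at least 4 loaded trips out, with a return between consecutive ones — at least 7 crossings.
The safety rule pushes this higher. Following every safe sequence of crossings, the most of the 4 that can be at Station Beta as the shuttle arrives there on crossing 7 is 3 — never all 4.
So the move cannot be finished within 7 crossings. (The shortest complete plan takes 9:)
1. Pilot goes to Station Beta with sample C.  [Station Alpha: sample A, sample G, sample N | Station Beta: sample C]
2. Pilot goes back to Station Alpha alone.  [Station Alpha: sample A, sample G, sample N | Station Beta: sample C]
3. Pilot goes to Station Beta with sample A.  [Station Alpha: sample G, sample N | Station Beta: sample A, sample C]
4. Pilot goes back to Station Alpha with sample C.  [Station Alpha: sample C, sample G, sample N | Station Beta: sample A]
5. Pilot goes to Station Beta with sample G.  [Station Alpha: sample C, sample N | Station Beta: sample A, sample G]
6. Pilot goes back to Station Alpha alone.  [Station Alpha: sample C, sample N | Station Beta: sample A, sample G]
7. Pilot goes to Station Beta with sample N.  [Station Alpha: sample C | Station Beta: sample A, sample G, sample N]
8. Pilot goes back to Station Alpha alone.  [Station Alpha: sample C | Station Beta: sample A, sample G, sample N]
9. Pilot goes to Station Beta with sample C.  [Station Alpha: — | Station Beta: sample A, sample C, sample G, sample N]

No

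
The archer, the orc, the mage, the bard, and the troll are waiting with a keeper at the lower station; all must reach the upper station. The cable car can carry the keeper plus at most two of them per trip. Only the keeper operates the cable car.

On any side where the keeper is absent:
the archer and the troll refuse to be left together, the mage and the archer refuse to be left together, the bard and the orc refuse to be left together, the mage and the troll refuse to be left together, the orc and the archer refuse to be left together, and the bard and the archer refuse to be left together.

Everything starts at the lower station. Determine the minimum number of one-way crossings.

impossible

Whatever the first load, the items left behind include a forbidden pair without the keeper. No opening move is safe, so no plan exists.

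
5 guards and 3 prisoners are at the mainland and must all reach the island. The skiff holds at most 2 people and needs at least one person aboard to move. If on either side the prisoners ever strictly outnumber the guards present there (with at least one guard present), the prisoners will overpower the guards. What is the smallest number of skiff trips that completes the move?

13

Counting alone: each trip to the island takes at most 2 across and each return brings at least 1 back, so after t trips out (and t−1 returns) at most 2t − (t−1) of the 8 are across; that first reaches 8 at t = 7, so at least 13 crossings are needed.
The plan below uses exactly 13 crossings, so it is optimal:
1. 2 prisoners → the island.  (the mainland: 5G 1P; the island: 0G 2P)
2. 1 prisoner ← the mainland.  (the mainland: 5G 2P; the island: 0G 1P)
3. 2 prisoners → the island.  (the mainland: 5G 0P; the island: 0G 3P)
4. 1 prisoner ← the mainland.  (the mainland: 5G 1P; the island: 0G 2P)
5. 2 guards → the island.  (the mainland: 3G 1P; the island: 2G 2P)
6. 1 prisoner ← the mainland.  (the mainland: 3G 2P; the island: 2G 1P)
7. 1 guard and 1 prisoner → the island.  (the mainland: 2G 1P; the island: 3G 2P)
8. 1 prisoner ← the mainland.  (the mainland: 2G 2P; the island: 3G 1P)
9. 2 prisoners → the island.  (the mainland: 2G 0P; the island: 3G 3P)
10. 1 prisoner ← the mainland.  (the mainland: 2G 1P; the island: 3G 2P)
11. 1 guard and 1 prisoner → the island.  (the mainland: 1G 0P; the island: 4G 3P)
12. 1 prisoner ← the mainland.  (the mainland: 1G 1P; the island: 4G 2P)
13. 1 guard and 1 prisoner → the island.  (the mainland: 0G 0P; the island: 5G 3P)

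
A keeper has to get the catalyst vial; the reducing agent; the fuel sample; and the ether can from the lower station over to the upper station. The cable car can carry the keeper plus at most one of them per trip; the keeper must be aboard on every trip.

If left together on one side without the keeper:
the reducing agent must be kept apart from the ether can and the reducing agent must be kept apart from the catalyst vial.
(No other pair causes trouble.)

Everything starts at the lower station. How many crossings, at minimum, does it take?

Counting alone: the keeper can take at most 1 across per trip to the upper station, so moving all 4 needs at least 4 loaded trips out, with a return between consecutive ones — at least 7 crossings.
The safety rule pushes this higher. Following every safe sequence of crossings, the most of the 4 that can be at the upper station as the cable car arrives there on crossing 7 is 3 — never all 4.
So no plan with fewer than 9 crossings exists, and this one achieves 9:
1. Keeper goes to the upper station with the reducing agent.
2. Keeper goes back to the lower station alone.
3. Keeper goes to the upper station with the catalyst vial.
4. Keeper goes back to the lower station with the reducing agent.
5. Keeper goes to the upper station with the ether can.
6. Keeper goes back to the lower station alone.
7. Keeper goes to the upper station with the fuel sample.
8. Keeper goes back to the lower station alone.
9. Keeper goes to the upper station with the reducing agent.

9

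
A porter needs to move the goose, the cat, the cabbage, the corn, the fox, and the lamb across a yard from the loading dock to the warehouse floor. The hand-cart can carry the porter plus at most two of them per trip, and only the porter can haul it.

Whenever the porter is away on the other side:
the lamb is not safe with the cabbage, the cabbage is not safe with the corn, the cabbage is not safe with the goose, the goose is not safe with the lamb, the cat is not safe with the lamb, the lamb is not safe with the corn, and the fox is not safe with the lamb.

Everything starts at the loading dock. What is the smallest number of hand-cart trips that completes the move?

9

Counting alone: the porter can take at most 2 across per trip to the warehouse floor, so moving all 6 needs at least 3 loaded trips out, with a return between consecutive ones — at least 5 crossings.
The safety rule pushes this higher. Following every safe sequence of crossings, the most of the 6 that can be at the warehouse floor as the hand-cart arrives there on crossings 5, 7 is 4, 5 respectively — never all 6.
So no plan with fewer than 9 crossings exists, and this one achieves 9:
1. Porter goes to the warehouse floor with the cabbage and the lamb.  [the loading dock: the cat, the corn, the fox, the goose | the warehouse floor: the cabbage, the lamb]
2. Porter goes back to the loading dock with the cabbage.  [the loading dock: the cabbage, the cat, the corn, the fox, the goose | the warehouse floor: the lamb]
3. Porter goes to the warehouse floor with the corn and the goose.  [the loading dock: the cabbage, the cat, the fox | the warehouse floor: the corn, the goose, the lamb]
4. Porter goes back to the loading dock with the lamb.  [the loading dock: the cabbage, the cat, the fox, the lamb | the warehouse floor: the corn, the goose]
5. Porter goes to the warehouse floor with the cat and the lamb.  [the loading dock: the cabbage, the fox | the warehouse floor: the cat, the corn, the goose, the lamb]
6. Porter goes back to the loading dock with the lamb.  [the loading dock: the cabbage, the fox, the lamb | the warehouse floor: the cat, the corn, the goose]
7. Porter goes to the warehouse floor with the cabbage and the fox.  [the loading dock: the lamb | the warehouse floor: the cabbage, the cat, the corn, the fox, the goose]
8. Porter goes back to the loading dock with the cabbage.  [the loading dock: the cabbage, the lamb | the warehouse floor: the cat, the corn, the fox, the goose]
9. Porter goes to the warehouse floor with the cabbage and the lamb.  [the loading dock: — | the warehouse floor: the cabbage, the cat, the corn, the fox, the goose, the lamb]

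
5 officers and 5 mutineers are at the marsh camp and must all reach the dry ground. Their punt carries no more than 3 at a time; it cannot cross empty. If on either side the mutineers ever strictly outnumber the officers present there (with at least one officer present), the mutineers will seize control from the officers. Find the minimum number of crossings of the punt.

Counting alone: each trip to the dry ground takes at most 3 across and each return brings at least 1 back, so after t trips out (and t−1 returns) at most 3t − (t−1) of the 10 are across; that first reaches 10 at t = 5, so at least 9 crossings are needed.
The safety rule pushes this higher. Following every safe sequence of crossings, the most of the 10 that can be at the dry ground as the punt arrives there on crossing 9 is 9 — never all 10.
So no plan with fewer than 11 crossings exists, and this one achieves 11:
1. 2 mutineers → the dry ground.  (the marsh camp: 5O 3M; the dry ground: 0O 2M)
2. 1 mutineer ← the marsh camp.  (the marsh camp: 5O 4M; the dry ground: 0O 1M)
3. 3 mutineers → the dry ground.  (the marsh camp: 5O 1M; the dry ground: 0O 4M)
4. 1 mutineer ← the marsh camp.  (the marsh camp: 5O 2M; the dry ground: 0O 3M)
5. 3 officers → the dry ground.  (the marsh camp: 2O 2M; the dry ground: 3O 3M)
6. 1 officer and 1 mutineer ← the marsh camp.  (the marsh camp: 3O 3M; the dry ground: 2O 2M)
7. 3 officers → the dry ground.  (the marsh camp: 0O 3M; the dry ground: 5O 2M)
8. 1 mutineer ← the marsh camp.  (the marsh camp: 0O 4M; the dry ground: 5O 1M)
9. 2 mutineers → the dry ground.  (the marsh camp: 0O 2M; the dry ground: 5O 3M)
10. 1 mutineer ← the marsh camp.  (the marsh camp: 0O 3M; the dry ground: 5O 2M)
11. 3 mutineers → the dry ground.  (the marsh camp: 0O 0M; the dry ground: 5O 5M)

11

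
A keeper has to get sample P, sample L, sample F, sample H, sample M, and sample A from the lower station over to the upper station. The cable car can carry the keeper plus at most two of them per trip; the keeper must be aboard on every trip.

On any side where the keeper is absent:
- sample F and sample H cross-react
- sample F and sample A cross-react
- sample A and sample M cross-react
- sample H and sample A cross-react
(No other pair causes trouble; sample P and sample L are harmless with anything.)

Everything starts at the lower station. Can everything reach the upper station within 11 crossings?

Yes

Yes — this plan uses 9 crossings (≤ 11):
1. Keeper goes to the upper station with sample A and sample F.
2. Keeper goes back to the lower station with sample F.
3. Keeper goes to the upper station with sample F and sample P.
4. Keeper goes back to the lower station with sample F.
5. Keeper goes to the upper station with sample F and sample L.
6. Keeper goes back to the lower station with sample F.
7. Keeper goes to the upper station with sample F and sample M.
8. Keeper goes back to the lower station with sample A.
9. Keeper goes to the upper station with sample A and sample H.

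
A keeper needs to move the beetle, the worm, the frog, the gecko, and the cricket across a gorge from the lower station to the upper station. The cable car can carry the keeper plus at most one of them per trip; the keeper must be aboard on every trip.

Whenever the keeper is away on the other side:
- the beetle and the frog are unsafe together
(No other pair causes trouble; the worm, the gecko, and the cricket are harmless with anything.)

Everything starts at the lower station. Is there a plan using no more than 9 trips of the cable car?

Yes

Yes — this plan uses 9 crossings (≤ 9):
1. Keeper goes to the upper station with the beetle.  [the lower station: the cricket, the frog, the gecko, the worm | the upper station: the beetle]
2. Keeper goes back to the lower station alone.  [the lower station: the cricket, the frog, the gecko, the worm | the upper station: the beetle]
3. Keeper goes to the upper station with the worm.  [the lower station: the cricket, the frog, the gecko | the upper station: the beetle, the worm]
4. Keeper goes back to the lower station alone.  [the lower station: the cricket, the frog, the gecko | the upper station: the beetle, the worm]
5. Keeper goes to the upper station with the gecko.  [the lower station: the cricket, the frog | the upper station: the beetle, the gecko, the worm]
6. Keeper goes back to the lower station alone.  [the lower station: the cricket, the frog | the upper station: the beetle, the gecko, the worm]
7. Keeper goes to the upper station with the cricket.  [the lower station: the frog | the upper station: the beetle, the cricket, the gecko, the worm]
8. Keeper goes back to the lower station alone.  [the lower station: the frog | the upper station: the beetle, the cricket, the gecko, the worm]
9. Keeper goes to the upper station with the frog.  [the lower station: — | the upper station: the beetle, the cricket, the frog, the gecko, the worm]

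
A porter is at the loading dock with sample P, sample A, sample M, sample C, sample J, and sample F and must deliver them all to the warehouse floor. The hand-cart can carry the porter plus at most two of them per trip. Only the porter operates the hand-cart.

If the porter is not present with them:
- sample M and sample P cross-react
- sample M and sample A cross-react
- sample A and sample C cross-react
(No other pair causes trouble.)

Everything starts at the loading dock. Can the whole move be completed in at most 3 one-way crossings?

Counting alone: the porter can take at most 2 across per trip to the warehouse floor, so moving all 6 needs at least 3 loaded trips out, with a return between consecutive ones — at least 5 crossings.
Since 3 < 5, 3 crossings cannot be enough. (The shortest complete plan in fact takes 5:)
1. Porter goes to the warehouse floor with sample A and sample P.
2. Porter goes back to the loading dock alone.
3. Porter goes to the warehouse floor with sample F and sample J.
4. Porter goes back to the loading dock alone.
5. Porter goes to the warehouse floor with sample C and sample M.

No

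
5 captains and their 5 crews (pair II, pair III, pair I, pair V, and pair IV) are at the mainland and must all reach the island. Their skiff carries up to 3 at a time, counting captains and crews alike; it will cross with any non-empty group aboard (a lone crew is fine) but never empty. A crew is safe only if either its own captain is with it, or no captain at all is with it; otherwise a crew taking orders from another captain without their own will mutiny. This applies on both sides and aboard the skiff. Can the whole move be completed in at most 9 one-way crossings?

Counting alone: each trip to the island takes at most 3 across and each return brings at least 1 back, so after t trips out (and t−1 returns) at most 3t − (t−1) of the 10 are across; that first reaches 10 at t = 5, so at least 9 crossings are needed.
The safety rule pushes this higher. Following every safe sequence of crossings, the most of the 10 that can be at the island as the skiff arrives there on crossing 9 is 9 — never all 10.
So the move cannot be finished within 9 crossings. (The shortest complete plan takes 11:)
1. captain II and crew II cross → the island.
2. captain II crosses ← the mainland.
3. crew I, crew III, and crew V cross → the island.
4. crew II crosses ← the mainland.
5. captain I, captain III, and captain V cross → the island.
6. captain III and crew III cross ← the mainland.
7. captain II, captain III, and captain IV cross → the island.
8. crew I crosses ← the mainland.
9. crew II and crew III cross → the island.
10. crew II crosses ← the mainland.
11. crew I, crew II, and crew IV cross → the island.

No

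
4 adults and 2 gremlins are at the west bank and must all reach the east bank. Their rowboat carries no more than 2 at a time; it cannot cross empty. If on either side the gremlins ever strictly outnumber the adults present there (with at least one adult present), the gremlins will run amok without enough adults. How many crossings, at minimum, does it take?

Counting alone: each trip to the east bank takes at most 2 across and each return brings at least 1 back, so after t trips out (and t−1 returns) at most 2t − (t−1) of the 6 are across; that first reaches 6 at t = 5, so at least 9 crossings are needed.
The plan below uses exactly 9 crossings, so it is optimal:
1. 2 gremlins → the east bank.  (the west bank: 4A 0G; the east bank: 0A 2G)
2. 1 gremlin ← the west bank.  (the west bank: 4A 1G; the east bank: 0A 1G)
3. 2 adults → the east bank.  (the west bank: 2A 1G; the east bank: 2A 1G)
4. 1 gremlin ← the west bank.  (the west bank: 2A 2G; the east bank: 2A 0G)
5. 2 gremlins → the east bank.  (the west bank: 2A 0G; the east bank: 2A 2G)
6. 1 gremlin ← the west bank.  (the west bank: 2A 1G; the east bank: 2A 1G)
7. 1 adult and 1 gremlin → the east bank.  (the west bank: 1A 0G; the east bank: 3A 2G)
8. 1 gremlin ← the west bank.  (the west bank: 1A 1G; the east bank: 3A 1G)
9. 1 adult and 1 gremlin → the east bank.  (the west bank: 0A 0G; the east bank: 4A 2G)

9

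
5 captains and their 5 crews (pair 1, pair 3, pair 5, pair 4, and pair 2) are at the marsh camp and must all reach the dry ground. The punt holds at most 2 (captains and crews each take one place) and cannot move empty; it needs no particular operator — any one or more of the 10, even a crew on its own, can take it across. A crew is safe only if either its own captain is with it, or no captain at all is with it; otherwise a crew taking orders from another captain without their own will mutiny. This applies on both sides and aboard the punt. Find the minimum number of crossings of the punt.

Following every safe sequence of crossings from the start, the most of the 10 that can be at the dry ground as the punt arrives there on crossings 1, 3, 5, 7 is 2, 3, 4, 5 respectively; the best ever achieved is 5 of 10.
From crossing 9 on, no configuration arises that was not already reachable earlier: only 82 distinct safe configurations (who is on which side, and where the punt is) can ever be reached, none of them has everyone across, and every continuation just revisits them. So no valid plan exists.

impossible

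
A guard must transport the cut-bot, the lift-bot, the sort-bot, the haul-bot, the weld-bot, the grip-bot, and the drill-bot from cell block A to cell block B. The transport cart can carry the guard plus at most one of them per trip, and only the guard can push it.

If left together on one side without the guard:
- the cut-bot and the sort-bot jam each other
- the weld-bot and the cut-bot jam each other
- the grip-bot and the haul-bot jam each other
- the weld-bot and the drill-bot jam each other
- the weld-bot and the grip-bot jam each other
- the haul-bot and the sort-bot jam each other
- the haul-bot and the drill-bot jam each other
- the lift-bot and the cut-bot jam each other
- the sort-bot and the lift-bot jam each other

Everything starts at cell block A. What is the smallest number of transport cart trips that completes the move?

Whatever the first load, the items left behind include a forbidden pair without the guard. No opening move is safe, so no plan exists.

impossible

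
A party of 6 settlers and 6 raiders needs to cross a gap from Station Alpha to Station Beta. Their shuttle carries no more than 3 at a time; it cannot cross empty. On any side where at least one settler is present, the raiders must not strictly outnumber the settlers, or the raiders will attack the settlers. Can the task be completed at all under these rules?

No

Following every safe sequence of crossings from the start, the most of the 12 that can be at Station Beta as the shuttle arrives there on crossings 1, 3, 5 is 3, 5, 6 respectively; the best ever achieved is 6 of 12.
From crossing 7 on, no configuration arises that was not already reachable earlier: only 17 distinct safe configurations (who is on which side, and where the shuttle is) can ever be reached, none of them has everyone across, and every continuation just revisits them. They are: 0 settlers + 0 raiders across (shuttle back at the start); 0 settlers + 1 raider across (shuttle there); 0 settlers + 1 raider across (shuttle back at the start); 0 settlers + 2 raiders across (shuttle there); 0 settlers + 2 raiders across (shuttle back at the start); 0 settlers + 3 raiders across (shuttle there); 0 settlers + 3 raiders across (shuttle back at the start); 0 settlers + 4 raiders across (shuttle there); 0 settlers + 4 raiders across (shuttle back at the start); 0 settlers + 5 raiders across (shuttle there); 0 settlers + 5 raiders across (shuttle back at the start); 0 settlers + 6 raiders across (shuttle there); 1 settler + 1 raider across (shuttle there); 1 settler + 1 raider across (shuttle back at the start); 2 settlers + 2 raiders across (shuttle there); 2 settlers + 2 raiders across (shuttle back at the start); 3 settlers + 3 raiders across (shuttle there). So no valid plan exists.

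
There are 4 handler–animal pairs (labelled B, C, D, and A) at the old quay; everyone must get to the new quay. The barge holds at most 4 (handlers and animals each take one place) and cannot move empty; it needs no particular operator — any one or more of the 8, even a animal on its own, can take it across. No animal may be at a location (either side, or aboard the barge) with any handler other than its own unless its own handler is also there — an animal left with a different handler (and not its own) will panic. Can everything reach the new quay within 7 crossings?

Yes

Yes — this plan uses 5 crossings (≤ 7):
1. animal B and handler B cross → the new quay.
2. handler B crosses ← the old quay.
3. handler A, handler B, handler C, and handler D cross → the new quay.
4. animal B crosses ← the old quay.
5. animal A, animal B, animal C, and animal D cross → the new quay.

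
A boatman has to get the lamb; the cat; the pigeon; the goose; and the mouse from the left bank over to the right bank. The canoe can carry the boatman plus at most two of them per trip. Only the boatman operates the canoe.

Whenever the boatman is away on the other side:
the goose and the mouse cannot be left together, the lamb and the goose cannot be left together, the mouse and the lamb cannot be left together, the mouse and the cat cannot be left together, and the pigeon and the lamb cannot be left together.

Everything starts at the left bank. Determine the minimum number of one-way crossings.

Counting alone: the boatman can take at most 2 across per trip to the right bank, so moving all 5 needs at least 3 loaded trips out, with a return between consecutive ones — at least 5 crossings.
The safety rule pushes this higher. Following every safe sequence of crossings, the most of the 5 that can be at the right bank as the canoe arrives there on crossing 5 is 4 — never all 5.
So no plan with fewer than 7 crossings exists, and this one achieves 7:
1. Boatman goes to the right bank with the lamb and the mouse.  [the left bank: the cat, the goose, the pigeon | the right bank: the lamb, the mouse]
2. Boatman goes back to the left bank with the lamb.  [the left bank: the cat, the goose, the lamb, the pigeon | the right bank: the mouse]
3. Boatman goes to the right bank with the cat and the lamb.  [the left bank: the goose, the pigeon | the right bank: the cat, the lamb, the mouse]
4. Boatman goes back to the left bank with the mouse.  [the left bank: the goose, the mouse, the pigeon | the right bank: the cat, the lamb]
5. Boatman goes to the right bank with the goose and the pigeon.  [the left bank: the mouse | the right bank: the cat, the goose, the lamb, the pigeon]
6. Boatman goes back to the left bank with the lamb.  [the left bank: the lamb, the mouse | the right bank: the cat, the goose, the pigeon]
7. Boatman goes to the right bank with the lamb and the mouse.  [the left bank: — | the right bank: the cat, the goose, the lamb, the mouse, the pigeon]

7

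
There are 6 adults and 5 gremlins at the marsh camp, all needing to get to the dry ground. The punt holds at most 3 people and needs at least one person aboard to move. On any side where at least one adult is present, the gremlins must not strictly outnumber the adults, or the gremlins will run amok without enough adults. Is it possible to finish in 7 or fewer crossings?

No

Counting alone: each trip to the dry ground takes at most 3 across and each return brings at least 1 back, so after t trips out (and t−1 returns) at most 3t − (t−1) of the 11 are across; that first reaches 11 at t = 5, so at least 9 crossings are needed.
Since 7 < 9, 7 crossings cannot be enough. (The shortest complete plan in fact takes 9:)
1. 3 gremlins → the dry ground.  (the marsh camp: 6A 2G; the dry ground: 0A 3G)
2. 1 gremlin ← the marsh camp.  (the marsh camp: 6A 3G; the dry ground: 0A 2G)
3. 3 adults → the dry ground.  (the marsh camp: 3A 3G; the dry ground: 3A 2G)
4. 1 adult ← the marsh camp.  (the marsh camp: 4A 3G; the dry ground: 2A 2G)
5. 2 adults and 1 gremlin → the dry ground.  (the marsh camp: 2A 2G; the dry ground: 4A 3G)
6. 1 adult ← the marsh camp.  (the marsh camp: 3A 2G; the dry ground: 3A 3G)
7. 2 adults and 1 gremlin → the dry ground.  (the marsh camp: 1A 1G; the dry ground: 5A 4G)
8. 1 adult ← the marsh camp.  (the marsh camp: 2A 1G; the dry ground: 4A 4G)
9. 2 adults and 1 gremlin → the dry ground.  (the marsh camp: 0A 0G; the dry ground: 6A 5G)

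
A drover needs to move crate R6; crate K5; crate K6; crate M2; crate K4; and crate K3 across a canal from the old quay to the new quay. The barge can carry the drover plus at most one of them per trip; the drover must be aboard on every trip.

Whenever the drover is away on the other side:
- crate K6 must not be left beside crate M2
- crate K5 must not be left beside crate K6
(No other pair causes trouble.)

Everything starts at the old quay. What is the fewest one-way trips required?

Counting alone: the drover can take at most 1 across per trip to the new quay, so moving all 6 needs at least 6 loaded trips out, with a return between consecutive ones — at least 11 crossings.
The safety rule pushes this higher. Following every safe sequence of crossings, the most of the 6 that can be at the new quay as the barge arrives there on crossing 11 is 5 — never all 6.
So no plan with fewer than 13 crossings exists, and this one achieves 13:
1. Drover goes to the new quay with crate K6.  [the old quay: crate K3, crate K4, crate K5, crate M2, crate R6 | the new quay: crate K6]
2. Drover goes back to the old quay alone.  [the old quay: crate K3, crate K4, crate K5, crate M2, crate R6 | the new quay: crate K6]
3. Drover goes to the new quay with crate R6.  [the old quay: crate K3, crate K4, crate K5, crate M2 | the new quay: crate K6, crate R6]
4. Drover goes back to the old quay alone.  [the old quay: crate K3, crate K4, crate K5, crate M2 | the new quay: crate K6, crate R6]
5. Drover goes to the new quay with crate K5.  [the old quay: crate K3, crate K4, crate M2 | the new quay: crate K5, crate K6, crate R6]
6. Drover goes back to the old quay with crate K6.  [the old quay: crate K3, crate K4, crate K6, crate M2 | the new quay: crate K5, crate R6]
7. Drover goes to the new quay with crate M2.  [the old quay: crate K3, crate K4, crate K6 | the new quay: crate K5, crate M2, crate R6]
8. Drover goes back to the old quay alone.  [the old quay: crate K3, crate K4, crate K6 | the new quay: crate K5, crate M2, crate R6]
9. Drover goes to the new quay with crate K4.  [the old quay: crate K3, crate K6 | the new quay: crate K4, crate K5, crate M2, crate R6]
10. Drover goes back to the old quay alone.  [the old quay: crate K3, crate K6 | the new quay: crate K4, crate K5, crate M2, crate R6]
11. Drover goes to the new quay with crate K3.  [the old quay: crate K6 | the new quay: crate K3, crate K4, crate K5, crate M2, crate R6]
12. Drover goes back to the old quay alone.  [the old quay: crate K6 | the new quay: crate K3, crate K4, crate K5, crate M2, crate R6]
13. Drover goes to the new quay with crate K6.  [the old quay: — | the new quay: crate K3, crate K4, crate K5, crate K6, crate M2, crate R6]

13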